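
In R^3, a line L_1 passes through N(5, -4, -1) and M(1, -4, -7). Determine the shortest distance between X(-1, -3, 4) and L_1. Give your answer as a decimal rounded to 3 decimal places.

A direction vector for L_1 is M − N = (-4, 0, -6).
Taking (5, -4, -1) on L_1 with direction v = (-4, 0, -6): w = X − (5, -4, -1) = (-6, 1, 5), and w × v = (-6, -56, 4).
Distance = |w × v| / |v| = √3188 / √52 ≈ 7.830.

7.830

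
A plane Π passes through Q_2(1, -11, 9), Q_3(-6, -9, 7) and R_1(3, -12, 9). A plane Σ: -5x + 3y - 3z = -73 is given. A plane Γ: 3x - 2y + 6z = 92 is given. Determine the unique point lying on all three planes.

(2, -10, 11)

Q_2Q_3 = (-7, 2, -2), Q_2R_1 = (2, -1, 0); a normal to Π is Q_2Q_3 × Q_2R_1 = (-2, -4, 3).
Using Q_2: Π has equation -2x - 4y + 3z = 69.
Solving the 3×3 linear system -2x - 4y + 3z = 69, -5x + 3y - 3z = -73, 3x - 2y + 6z = 92 (e.g. by elimination or Cramer's rule, determinant = -105) gives (2, -10, 11).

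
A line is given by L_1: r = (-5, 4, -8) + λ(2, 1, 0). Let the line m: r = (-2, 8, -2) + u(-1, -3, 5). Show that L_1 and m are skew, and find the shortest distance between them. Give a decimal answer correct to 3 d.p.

4.491

Common perpendicular direction n = (2, 1, 0) × (-1, -3, 5) = (5, -10, -5).
With w = (-2, 8, -2) − (-5, 4, -8) = (3, 4, 6), w · n = -55.
Since n ≠ 0 the lines are not parallel, and w · n = -55 ≠ 0 so they do not intersect; hence they are skew.
Distance = |w · n| / |n| = |-55| / √150 ≈ 4.491.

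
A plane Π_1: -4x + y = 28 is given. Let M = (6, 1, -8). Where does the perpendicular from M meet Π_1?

Foot = M − λn with λ = (n·M − d)/|n|² = (-23 − 28)/17 = -3.
Foot = (6, 1, -8) − (-3)·(-4, 1, 0) = (-6, 4, -8).

(-6, 4, -8)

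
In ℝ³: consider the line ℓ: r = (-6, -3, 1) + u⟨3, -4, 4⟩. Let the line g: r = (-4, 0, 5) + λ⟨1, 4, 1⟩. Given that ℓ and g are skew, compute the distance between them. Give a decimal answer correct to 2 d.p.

1.05

Common perpendicular direction n = (3, -4, 4) × (1, 4, 1) = (-20, 1, 16).
With w = (-4, 0, 5) − (-6, -3, 1) = (2, 3, 4), w · n = 27.
Distance = |w · n| / |n| = |27| / √657 ≈ 1.05.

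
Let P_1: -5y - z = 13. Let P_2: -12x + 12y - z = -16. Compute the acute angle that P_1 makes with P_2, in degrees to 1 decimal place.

cos θ = |n₁·n₂| / (|n₁||n₂|) = |-59| / (√26 · √289).
θ = arccos(0.68064) ≈ 47.1°.

47.1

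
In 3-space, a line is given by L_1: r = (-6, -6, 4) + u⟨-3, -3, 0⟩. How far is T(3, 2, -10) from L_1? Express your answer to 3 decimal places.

Taking (-6, -6, 4) on L_1 with direction v = (-3, -3, 0): w = T − (-6, -6, 4) = (9, 8, -14), and w × v = (-42, 42, -3).
Distance = |w × v| / |v| = √3537 / √18 ≈ 14.018.

14.018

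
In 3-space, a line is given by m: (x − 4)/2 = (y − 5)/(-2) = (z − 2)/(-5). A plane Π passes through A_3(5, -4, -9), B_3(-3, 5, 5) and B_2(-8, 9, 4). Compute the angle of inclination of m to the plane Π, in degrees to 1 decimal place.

m has direction (2, -2, -5) through (4, 5, 2).
A_3B_3 = (-8, 9, 14), A_3B_2 = (-13, 13, 13); a normal to Π is A_3B_3 × A_3B_2 = (-65, -78, 13).
Using A_3: Π has equation -65x - 78y + 13z = -130.
sin θ = |n·v| / (|n||v|) = |-39| / (√10478 · √33) = 0.06632.
θ ≈ 3.8°.

3.8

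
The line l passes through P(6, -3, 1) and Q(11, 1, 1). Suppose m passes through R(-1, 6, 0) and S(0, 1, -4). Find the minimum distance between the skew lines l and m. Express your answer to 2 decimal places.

8.30

A direction vector for l is Q − P = (5, 4, 0).
A direction vector for m is S − R = (1, -5, -4).
Common perpendicular direction n = (5, 4, 0) × (1, -5, -4) = (-16, 20, -29).
With w = (-1, 6, 0) − (6, -3, 1) = (-7, 9, -1), w · n = 321.
Distance = |w · n| / |n| = |321| / √1497 ≈ 8.30.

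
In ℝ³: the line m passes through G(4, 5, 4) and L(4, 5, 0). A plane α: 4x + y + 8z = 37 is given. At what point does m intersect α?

(4, 5, 2)

A direction vector for m is L − G = (0, 0, -4).
Substitute r = (4, 5, 4) + t(0, 0, -4) into the plane: 53 + (-32)t = 37, so t = 1/2.
Intersection: (4, 5, 4) + (1/2)·(0, 0, -4) = (4, 5, 2).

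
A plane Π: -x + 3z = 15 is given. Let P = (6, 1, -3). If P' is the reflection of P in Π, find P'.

(0, 1, 15)

λ = (n·P − d)/|n|² = (-15 − 15)/10 = -3.
Reflection = P − 2λn = (6, 1, -3) − (-6)·(-1, 0, 3) = (0, 1, 15).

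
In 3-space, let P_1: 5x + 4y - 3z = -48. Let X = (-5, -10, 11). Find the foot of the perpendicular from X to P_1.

(0, -6, 8)

Foot = X − λn with λ = (n·X − d)/|n|² = (-98 − (-48))/50 = -1.
Foot = (-5, -10, 11) − (-1)·(5, 4, -3) = (0, -6, 8).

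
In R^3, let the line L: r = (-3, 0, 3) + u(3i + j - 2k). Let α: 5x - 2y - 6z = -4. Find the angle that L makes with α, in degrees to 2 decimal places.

sin θ = |n·v| / (|n||v|) = |25| / (√65 · √14) = 0.82874.
θ ≈ 55.97°.

55.97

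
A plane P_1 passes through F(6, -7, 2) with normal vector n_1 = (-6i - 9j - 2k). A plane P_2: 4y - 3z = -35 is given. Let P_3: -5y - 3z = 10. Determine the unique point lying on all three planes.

(2, -5, 5)

P_1: n_1·r = n_1·F gives -6x - 9y - 2z = 23.
Solving the 3×3 linear system -6x - 9y - 2z = 23, 4y - 3z = -35, -5y - 3z = 10 (e.g. by elimination or Cramer's rule, determinant = 162) gives (2, -5, 5).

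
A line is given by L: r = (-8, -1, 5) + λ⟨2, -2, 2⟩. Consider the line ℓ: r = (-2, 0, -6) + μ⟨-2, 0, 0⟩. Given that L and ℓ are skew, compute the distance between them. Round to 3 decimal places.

7.071

Common perpendicular direction n = (2, -2, 2) × (-2, 0, 0) = (0, -4, -4).
With w = (-2, 0, -6) − (-8, -1, 5) = (6, 1, -11), w · n = 40.
Distance = |w · n| / |n| = |40| / √32 ≈ 7.071.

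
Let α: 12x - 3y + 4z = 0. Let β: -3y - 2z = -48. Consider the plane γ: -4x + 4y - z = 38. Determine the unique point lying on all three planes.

Solving the 3×3 linear system 12x - 3y + 4z = 0, -3y - 2z = -48, -4x + 4y - z = 38 (e.g. by elimination or Cramer's rule, determinant = 60) gives (1, 12, 6).

(1, 12, 6)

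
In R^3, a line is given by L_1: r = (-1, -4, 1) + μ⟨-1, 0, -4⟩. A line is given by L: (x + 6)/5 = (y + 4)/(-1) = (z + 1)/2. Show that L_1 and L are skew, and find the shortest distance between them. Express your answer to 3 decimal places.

0.975

L has direction (5, -1, 2) through (-6, -4, -1).
Common perpendicular direction n = (-1, 0, -4) × (5, -1, 2) = (-4, -18, 1).
With w = (-6, -4, -1) − (-1, -4, 1) = (-5, 0, -2), w · n = 18.
Since n ≠ 0 the lines are not parallel, and w · n = 18 ≠ 0 so they do not intersect; hence they are skew.
Distance = |w · n| / |n| = |18| / √341 ≈ 0.975.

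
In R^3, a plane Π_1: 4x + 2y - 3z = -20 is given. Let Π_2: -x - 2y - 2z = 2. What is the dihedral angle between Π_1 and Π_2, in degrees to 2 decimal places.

82.89

cos θ = |n₁·n₂| / (|n₁||n₂|) = |-2| / (√29 · √9).
θ = arccos(0.12380) ≈ 82.89°.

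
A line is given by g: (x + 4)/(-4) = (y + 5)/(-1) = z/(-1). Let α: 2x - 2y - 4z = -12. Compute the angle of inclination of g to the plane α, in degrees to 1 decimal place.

5.5

g has direction (-4, -1, -1) through (-4, -5, 0).
sin θ = |n·v| / (|n||v|) = |-2| / (√24 · √18) = 0.09623.
θ ≈ 5.5°.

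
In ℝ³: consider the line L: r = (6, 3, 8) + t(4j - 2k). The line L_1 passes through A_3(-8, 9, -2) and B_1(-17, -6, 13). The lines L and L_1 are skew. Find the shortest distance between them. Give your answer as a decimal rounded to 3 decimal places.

13.387

A direction vector for L_1 is B_1 − A_3 = (-9, -15, 15).
Common perpendicular direction n = (0, 4, -2) × (-9, -15, 15) = (30, 18, 36).
With w = (-8, 9, -2) − (6, 3, 8) = (-14, 6, -10), w · n = -672.
Distance = |w · n| / |n| = |-672| / √2520 ≈ 13.387.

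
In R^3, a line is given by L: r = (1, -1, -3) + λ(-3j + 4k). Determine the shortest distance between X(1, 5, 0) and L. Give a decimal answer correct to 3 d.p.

Taking (1, -1, -3) on L with direction v = (0, -3, 4): w = X − (1, -1, -3) = (0, 6, 3), and w × v = (33, 0, 0).
Distance = |w × v| / |v| = √1089 / √25 ≈ 6.600.

6.600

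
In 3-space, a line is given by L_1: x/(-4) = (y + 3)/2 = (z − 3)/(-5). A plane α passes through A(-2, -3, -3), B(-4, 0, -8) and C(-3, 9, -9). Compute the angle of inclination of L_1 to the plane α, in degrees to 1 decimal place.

14.0

L_1 has direction (-4, 2, -5) through (0, -3, 3).
AB = (-2, 3, -5), AC = (-1, 12, -6); a normal to α is AB × AC = (42, -7, -21).
Using A: α has equation 42x - 7y - 21z = 0.
sin θ = |n·v| / (|n||v|) = |-77| / (√2254 · √45) = 0.24177.
θ ≈ 14.0°.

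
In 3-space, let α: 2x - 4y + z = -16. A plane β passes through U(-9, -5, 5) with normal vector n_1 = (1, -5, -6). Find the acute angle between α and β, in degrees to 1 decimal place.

β: n_1·r = n_1·U gives x - 5y - 6z = -14.
cos θ = |n₁·n₂| / (|n₁||n₂|) = |16| / (√21 · √62).
θ = arccos(0.44342) ≈ 63.7°.

63.7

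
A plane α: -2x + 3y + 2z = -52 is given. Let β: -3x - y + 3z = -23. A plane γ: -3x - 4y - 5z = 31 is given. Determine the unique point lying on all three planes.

Solving the 3×3 linear system -2x + 3y + 2z = -52, -3x - y + 3z = -23, -3x - 4y - 5z = 31 (e.g. by elimination or Cramer's rule, determinant = -88) gives (8, -10, -3).

(8, -10, -3)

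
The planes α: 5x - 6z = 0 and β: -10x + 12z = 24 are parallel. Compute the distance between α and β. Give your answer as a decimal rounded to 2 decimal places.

1.54

Rescale β by 1/(-2): 5x - 6z = -12. Then distance = |0 − (-12)| / √61 ≈ 1.54.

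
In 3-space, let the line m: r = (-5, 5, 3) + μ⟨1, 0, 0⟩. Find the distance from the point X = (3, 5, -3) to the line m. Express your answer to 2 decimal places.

Taking (-5, 5, 3) on m with direction v = (1, 0, 0): w = X − (-5, 5, 3) = (8, 0, -6), and w × v = (0, -6, 0).
Distance = |w × v| / |v| = √36 / √1 ≈ 6.00.

6.00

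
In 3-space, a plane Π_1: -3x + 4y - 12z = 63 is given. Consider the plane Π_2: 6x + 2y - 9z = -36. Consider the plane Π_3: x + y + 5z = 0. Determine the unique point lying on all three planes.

(-9, 9, 0)

Solving the 3×3 linear system -3x + 4y - 12z = 63, 6x + 2y - 9z = -36, x + y + 5z = 0 (e.g. by elimination or Cramer's rule, determinant = -261) gives (-9, 9, 0).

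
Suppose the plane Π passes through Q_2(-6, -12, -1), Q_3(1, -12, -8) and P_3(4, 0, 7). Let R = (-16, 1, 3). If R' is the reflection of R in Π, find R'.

Q_2Q_3 = (7, 0, -7), Q_2P_3 = (10, 12, 8); a normal to Π is Q_2Q_3 × Q_2P_3 = (84, -126, 84).
Using Q_2: Π has equation 84x - 126y + 84z = 924.
λ = (n·R − d)/|n|² = (-1218 − 924)/29988 = -1/14.
Reflection = R − 2λn = (-16, 1, 3) − (-1/7)·(84, -126, 84) = (-4, -17, 15).

(-4, -17, 15)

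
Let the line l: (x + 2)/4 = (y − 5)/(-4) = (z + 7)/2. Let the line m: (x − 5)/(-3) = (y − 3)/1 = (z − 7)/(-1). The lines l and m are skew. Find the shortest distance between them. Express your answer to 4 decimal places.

l has direction (4, -4, 2) through (-2, 5, -7).
m has direction (-3, 1, -1) through (5, 3, 7).
Common perpendicular direction n = (4, -4, 2) × (-3, 1, -1) = (2, -2, -8).
With w = (5, 3, 7) − (-2, 5, -7) = (7, -2, 14), w · n = -94.
Distance = |w · n| / |n| = |-94| / √72 ≈ 11.0780.

11.0780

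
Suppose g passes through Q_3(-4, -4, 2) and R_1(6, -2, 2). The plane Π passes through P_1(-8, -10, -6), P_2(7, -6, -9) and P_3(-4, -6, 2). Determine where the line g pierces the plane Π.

(11, -1, 2)

A direction vector for g is R_1 − Q_3 = (10, 2, 0).
P_1P_2 = (15, 4, -3), P_1P_3 = (4, 4, 8); a normal to Π is P_1P_2 × P_1P_3 = (44, -132, 44).
Using P_1: Π has equation 44x - 132y + 44z = 704.
Substitute r = (-4, -4, 2) + t(10, 2, 0) into the plane: 440 + 176t = 704, so t = 3/2.
Intersection: (-4, -4, 2) + (3/2)·(10, 2, 0) = (11, -1, 2).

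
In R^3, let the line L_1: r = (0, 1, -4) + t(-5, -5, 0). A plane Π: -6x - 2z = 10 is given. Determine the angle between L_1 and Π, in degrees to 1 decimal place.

sin θ = |n·v| / (|n||v|) = |30| / (√40 · √50) = 0.67082.
θ ≈ 42.1°.

42.1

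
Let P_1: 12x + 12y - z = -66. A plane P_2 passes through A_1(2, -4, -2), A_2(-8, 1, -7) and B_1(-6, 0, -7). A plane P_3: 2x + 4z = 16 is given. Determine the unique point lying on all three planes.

A_1A_2 = (-10, 5, -5), A_1B_1 = (-8, 4, -5); a normal to P_2 is A_1A_2 × A_1B_1 = (-5, -10, 0).
Using A_1: P_2 has equation -5x - 10y = 30.
Solving the 3×3 linear system 12x + 12y - z = -66, -5x - 10y = 30, 2x + 4z = 16 (e.g. by elimination or Cramer's rule, determinant = -260) gives (-4, -1, 6).

(-4, -1, 6)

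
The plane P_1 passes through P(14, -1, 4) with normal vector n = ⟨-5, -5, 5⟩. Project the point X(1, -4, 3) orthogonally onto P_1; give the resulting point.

P_1: n·r = n·P gives -5x - 5y + 5z = -45.
Foot = X − λn with λ = (n·X − d)/|n|² = (30 − (-45))/75 = 1.
Foot = (1, -4, 3) − 1·(-5, -5, 5) = (6, 1, -2).

(6, 1, -2)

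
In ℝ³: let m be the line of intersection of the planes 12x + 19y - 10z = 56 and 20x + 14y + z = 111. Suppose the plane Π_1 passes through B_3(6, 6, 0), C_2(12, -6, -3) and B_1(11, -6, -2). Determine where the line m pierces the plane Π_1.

Direction of m: (12, 19, -10) × (20, 14, 1) = (159, -212, -212).
A point on m: solving the two plane equations with x = -2 gives (-2, 10, 11).
B_3C_2 = (6, -12, -3), B_3B_1 = (5, -12, -2); a normal to Π_1 is B_3C_2 × B_3B_1 = (-12, -3, -12).
Using B_3: Π_1 has equation -12x - 3y - 12z = -90.
Substitute r = (-2, 10, 11) + t(159, -212, -212) into the plane: -138 + 1272t = -90, so t = 2/53.
Intersection: (-2, 10, 11) + (2/53)·(159, -212, -212) = (4, 2, 3).

(4, 2, 3)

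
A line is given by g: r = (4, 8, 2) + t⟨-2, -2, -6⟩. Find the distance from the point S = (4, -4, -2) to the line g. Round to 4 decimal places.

10.3748

Taking (4, 8, 2) on g with direction v = (-2, -2, -6): w = S − (4, 8, 2) = (0, -12, -4), and w × v = (64, 8, -24).
Distance = |w × v| / |v| = √4736 / √44 ≈ 10.3748.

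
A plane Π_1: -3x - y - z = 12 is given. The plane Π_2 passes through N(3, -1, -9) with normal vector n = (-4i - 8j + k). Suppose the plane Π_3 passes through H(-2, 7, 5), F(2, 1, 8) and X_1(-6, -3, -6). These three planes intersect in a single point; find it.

Π_2: n·r = n·N gives -4x - 8y + z = -13.
HF = (4, -6, 3), HX_1 = (-4, -10, -11); a normal to Π_3 is HF × HX_1 = (96, 32, -64).
Using H: Π_3 has equation 96x + 32y - 64z = -288.
Solving the 3×3 linear system -3x - y - z = 12, -4x - 8y + z = -13, 96x + 32y - 64z = -288 (e.g. by elimination or Cramer's rule, determinant = -1920) gives (-5, 4, -1).

(-5, 4, -1)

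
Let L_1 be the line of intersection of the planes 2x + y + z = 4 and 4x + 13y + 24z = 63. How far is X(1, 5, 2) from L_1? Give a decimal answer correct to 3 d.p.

2.193

Direction of L_1: (2, 1, 1) × (4, 13, 24) = (11, -44, 22).
A point on L_1: solving the two plane equations with x = 2 gives (2, -5, 5).
Taking (2, -5, 5) on L_1 with direction v = (11, -44, 22): w = X − (2, -5, 5) = (-1, 10, -3), and w × v = (88, -11, -66).
Distance = |w × v| / |v| = √12221 / √2541 ≈ 2.193.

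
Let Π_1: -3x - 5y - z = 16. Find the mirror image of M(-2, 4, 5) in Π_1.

(-8, -6, 3)

λ = (n·M − d)/|n|² = (-19 − 16)/35 = -1.
Reflection = M − 2λn = (-2, 4, 5) − (-2)·(-3, -5, -1) = (-8, -6, 3).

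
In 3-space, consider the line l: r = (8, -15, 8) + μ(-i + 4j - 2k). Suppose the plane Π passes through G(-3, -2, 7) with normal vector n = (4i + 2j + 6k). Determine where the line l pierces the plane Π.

(5, -3, 2)

Π: n·r = n·G gives 4x + 2y + 6z = 26.
Substitute r = (8, -15, 8) + t(-1, 4, -2) into the plane: 50 + (-8)t = 26, so t = 3.
Intersection: (8, -15, 8) + 3·(-1, 4, -2) = (5, -3, 2).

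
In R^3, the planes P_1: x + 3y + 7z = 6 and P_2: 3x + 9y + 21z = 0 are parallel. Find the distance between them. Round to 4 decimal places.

Rescale P_2 by 1/3: x + 3y + 7z = 0. Then distance = |6 − 0| / √59 ≈ 0.7811.

0.7811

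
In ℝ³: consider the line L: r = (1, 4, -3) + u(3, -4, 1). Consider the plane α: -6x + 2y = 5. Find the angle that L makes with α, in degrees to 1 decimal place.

sin θ = |n·v| / (|n||v|) = |-26| / (√40 · √26) = 0.80623.
θ ≈ 53.7°.

53.7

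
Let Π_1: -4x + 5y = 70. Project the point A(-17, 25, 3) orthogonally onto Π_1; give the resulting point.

Foot = A − λn with λ = (n·A − d)/|n|² = (193 − 70)/41 = 3.
Foot = (-17, 25, 3) − 3·(-4, 5, 0) = (-5, 10, 3).

(-5, 10, 3)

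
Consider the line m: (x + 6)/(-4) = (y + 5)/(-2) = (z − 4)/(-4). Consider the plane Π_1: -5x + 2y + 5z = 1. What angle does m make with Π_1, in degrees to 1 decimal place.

m has direction (-4, -2, -4) through (-6, -5, 4).
sin θ = |n·v| / (|n||v|) = |-4| / (√54 · √36) = 0.09072.
θ ≈ 5.2°.

5.2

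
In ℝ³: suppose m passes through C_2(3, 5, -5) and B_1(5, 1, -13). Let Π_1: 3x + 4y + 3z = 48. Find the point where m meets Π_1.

(1, 9, 3)

A direction vector for m is B_1 − C_2 = (2, -4, -8).
Substitute r = (3, 5, -5) + t(2, -4, -8) into the plane: 14 + (-34)t = 48, so t = -1.
Intersection: (3, 5, -5) + (-1)·(2, -4, -8) = (1, 9, 3).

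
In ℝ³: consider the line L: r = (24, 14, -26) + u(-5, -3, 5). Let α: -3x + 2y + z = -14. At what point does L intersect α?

Substitute r = (24, 14, -26) + t(-5, -3, 5) into the plane: -70 + 14t = -14, so t = 4.
Intersection: (24, 14, -26) + 4·(-5, -3, 5) = (4, 2, -6).

(4, 2, -6)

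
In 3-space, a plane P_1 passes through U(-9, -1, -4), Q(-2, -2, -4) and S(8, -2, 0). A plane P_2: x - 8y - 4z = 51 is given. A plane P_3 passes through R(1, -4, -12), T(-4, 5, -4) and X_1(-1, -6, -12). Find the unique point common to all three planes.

UQ = (7, -1, 0), US = (17, -1, 4); a normal to P_1 is UQ × US = (-4, -28, 10).
Using U: P_1 has equation -4x - 28y + 10z = 24.
RT = (-5, 9, 8), RX_1 = (-2, -2, 0); a normal to P_3 is RT × RX_1 = (16, -16, 28).
Using R: P_3 has equation 16x - 16y + 28z = -256.
Solving the 3×3 linear system -4x - 28y + 10z = 24, x - 8y - 4z = 51, 16x - 16y + 28z = -256 (e.g. by elimination or Cramer's rule, determinant = 4848) gives (-5, -3, -8).

(-5, -3, -8)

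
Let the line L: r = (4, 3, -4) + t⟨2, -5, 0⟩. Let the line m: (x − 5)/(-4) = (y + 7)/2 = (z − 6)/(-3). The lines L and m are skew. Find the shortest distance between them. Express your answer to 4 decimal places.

9.0159

m has direction (-4, 2, -3) through (5, -7, 6).
Common perpendicular direction n = (2, -5, 0) × (-4, 2, -3) = (15, 6, -16).
With w = (5, -7, 6) − (4, 3, -4) = (1, -10, 10), w · n = -205.
Distance = |w · n| / |n| = |-205| / √517 ≈ 9.0159.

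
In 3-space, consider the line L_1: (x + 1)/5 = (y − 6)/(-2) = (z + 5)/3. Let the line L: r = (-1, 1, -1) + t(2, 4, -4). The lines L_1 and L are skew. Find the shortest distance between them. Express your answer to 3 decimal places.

0.955

L_1 has direction (5, -2, 3) through (-1, 6, -5).
Common perpendicular direction n = (5, -2, 3) × (2, 4, -4) = (-4, 26, 24).
With w = (-1, 1, -1) − (-1, 6, -5) = (0, -5, 4), w · n = -34.
Distance = |w · n| / |n| = |-34| / √1268 ≈ 0.955.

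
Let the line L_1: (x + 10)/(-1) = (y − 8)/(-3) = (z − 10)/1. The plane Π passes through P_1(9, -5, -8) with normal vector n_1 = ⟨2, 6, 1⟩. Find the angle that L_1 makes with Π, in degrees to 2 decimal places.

L_1 has direction (-1, -3, 1) through (-10, 8, 10).
Π: n_1·r = n_1·P_1 gives 2x + 6y + z = -20.
sin θ = |n·v| / (|n||v|) = |-19| / (√41 · √11) = 0.89468.
θ ≈ 63.47°.

63.47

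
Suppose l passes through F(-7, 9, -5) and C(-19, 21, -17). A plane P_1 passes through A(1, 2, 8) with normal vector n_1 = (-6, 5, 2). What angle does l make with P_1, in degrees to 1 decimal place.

A direction vector for l is C − F = (-12, 12, -12).
P_1: n_1·r = n_1·A gives -6x + 5y + 2z = 20.
sin θ = |n·v| / (|n||v|) = |108| / (√65 · √432) = 0.64450.
θ ≈ 40.1°.

40.1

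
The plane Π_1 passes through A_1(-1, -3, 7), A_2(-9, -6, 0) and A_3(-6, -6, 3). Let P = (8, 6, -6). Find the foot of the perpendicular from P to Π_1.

(-1, 9, 3)

A_1A_2 = (-8, -3, -7), A_1A_3 = (-5, -3, -4); a normal to Π_1 is A_1A_2 × A_1A_3 = (-9, 3, 9).
Using A_1: Π_1 has equation -9x + 3y + 9z = 63.
Foot = P − λn with λ = (n·P − d)/|n|² = (-108 − 63)/171 = -1.
Foot = (8, 6, -6) − (-1)·(-9, 3, 9) = (-1, 9, 3).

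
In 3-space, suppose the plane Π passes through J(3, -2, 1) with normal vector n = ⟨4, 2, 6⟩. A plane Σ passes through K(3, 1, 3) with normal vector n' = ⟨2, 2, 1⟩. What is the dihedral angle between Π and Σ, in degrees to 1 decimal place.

36.7

Π: n·r = n·J gives 4x + 2y + 6z = 14.
Σ: n'·r = n'·K gives 2x + 2y + z = 11.
cos θ = |n₁·n₂| / (|n₁||n₂|) = |18| / (√56 · √9).
θ = arccos(0.80178) ≈ 36.7°.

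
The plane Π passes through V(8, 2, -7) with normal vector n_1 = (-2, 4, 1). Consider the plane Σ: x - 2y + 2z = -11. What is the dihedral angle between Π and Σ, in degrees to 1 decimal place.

Π: n_1·r = n_1·V gives -2x + 4y + z = -15.
cos θ = |n₁·n₂| / (|n₁||n₂|) = |-8| / (√21 · √9).
θ = arccos(0.58191) ≈ 54.4°.

54.4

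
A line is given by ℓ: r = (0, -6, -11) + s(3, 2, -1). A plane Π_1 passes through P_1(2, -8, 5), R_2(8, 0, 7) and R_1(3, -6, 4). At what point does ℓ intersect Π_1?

(-3, -8, -10)

P_1R_2 = (6, 8, 2), P_1R_1 = (1, 2, -1); a normal to Π_1 is P_1R_2 × P_1R_1 = (-12, 8, 4).
Using P_1: Π_1 has equation -12x + 8y + 4z = -68.
Substitute r = (0, -6, -11) + t(3, 2, -1) into the plane: -92 + (-24)t = -68, so t = -1.
Intersection: (0, -6, -11) + (-1)·(3, 2, -1) = (-3, -8, -10).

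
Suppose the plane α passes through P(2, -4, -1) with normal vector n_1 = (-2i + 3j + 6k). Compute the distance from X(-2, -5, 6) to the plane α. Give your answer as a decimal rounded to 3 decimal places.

6.714

α: n_1·r = n_1·P gives -2x + 3y + 6z = -22.
n·X − d = (-2)·(-2) + (3)·(-5) + (6)·(6) − (-22) = 47; |n| = √49.
Distance = |47| / √49 = 47/√49 ≈ 6.714.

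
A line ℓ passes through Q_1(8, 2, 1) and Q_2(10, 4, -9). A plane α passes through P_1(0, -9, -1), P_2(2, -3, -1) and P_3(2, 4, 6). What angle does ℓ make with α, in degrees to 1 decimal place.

10.0

A direction vector for ℓ is Q_2 − Q_1 = (2, 2, -10).
P_1P_2 = (2, 6, 0), P_1P_3 = (2, 13, 7); a normal to α is P_1P_2 × P_1P_3 = (42, -14, 14).
Using P_1: α has equation 42x - 14y + 14z = 112.
sin θ = |n·v| / (|n||v|) = |-84| / (√2156 · √108) = 0.17408.
θ ≈ 10.0°.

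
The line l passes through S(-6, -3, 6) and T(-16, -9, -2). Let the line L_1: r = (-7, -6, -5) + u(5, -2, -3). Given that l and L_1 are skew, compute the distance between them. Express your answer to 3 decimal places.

A direction vector for l is T − S = (-10, -6, -8).
Common perpendicular direction n = (-10, -6, -8) × (5, -2, -3) = (2, -70, 50).
With w = (-7, -6, -5) − (-6, -3, 6) = (-1, -3, -11), w · n = -342.
Distance = |w · n| / |n| = |-342| / √7404 ≈ 3.975.

3.975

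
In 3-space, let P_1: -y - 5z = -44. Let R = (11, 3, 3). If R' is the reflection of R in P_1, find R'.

(11, 5, 13)

λ = (n·R − d)/|n|² = (-18 − (-44))/26 = 1.
Reflection = R − 2λn = (11, 3, 3) − 2·(0, -1, -5) = (11, 5, 13).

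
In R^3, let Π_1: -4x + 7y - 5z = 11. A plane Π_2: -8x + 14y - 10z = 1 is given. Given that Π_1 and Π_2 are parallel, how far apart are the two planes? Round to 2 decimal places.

Rescale Π_2 by 1/2: -4x + 7y - 5z = 1/2. Then distance = |11 − (1/2)| / √90 ≈ 1.11.

1.11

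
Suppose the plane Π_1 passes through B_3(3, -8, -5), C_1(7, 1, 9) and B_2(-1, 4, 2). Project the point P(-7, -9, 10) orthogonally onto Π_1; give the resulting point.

(3, -1, 2)

B_3C_1 = (4, 9, 14), B_3B_2 = (-4, 12, 7); a normal to Π_1 is B_3C_1 × B_3B_2 = (-105, -84, 84).
Using B_3: Π_1 has equation -105x - 84y + 84z = -63.
Foot = P − λn with λ = (n·P − d)/|n|² = (2331 − (-63))/25137 = 2/21.
Foot = (-7, -9, 10) − (2/21)·(-105, -84, 84) = (3, -1, 2).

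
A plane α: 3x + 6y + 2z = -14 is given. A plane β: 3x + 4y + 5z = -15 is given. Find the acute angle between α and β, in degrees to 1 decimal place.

cos θ = |n₁·n₂| / (|n₁||n₂|) = |43| / (√49 · √50).
θ = arccos(0.86873) ≈ 29.7°.

29.7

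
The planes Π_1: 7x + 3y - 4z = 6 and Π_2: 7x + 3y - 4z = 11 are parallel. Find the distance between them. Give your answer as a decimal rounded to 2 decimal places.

0.58

Same normal n = (7, 3, -4) with |n| = √74; distance = |6 − 11| / |n| = 5/√74 ≈ 0.58.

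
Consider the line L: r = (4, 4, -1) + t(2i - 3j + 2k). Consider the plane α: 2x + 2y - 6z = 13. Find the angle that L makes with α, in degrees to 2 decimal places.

sin θ = |n·v| / (|n||v|) = |-14| / (√44 · √17) = 0.51189.
θ ≈ 30.79°.

30.79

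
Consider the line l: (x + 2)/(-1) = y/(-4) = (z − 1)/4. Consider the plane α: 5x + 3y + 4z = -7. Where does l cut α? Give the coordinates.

(-3, -4, 5)

l has direction (-1, -4, 4) through (-2, 0, 1).
Substitute r = (-2, 0, 1) + t(-1, -4, 4) into the plane: -6 + (-1)t = -7, so t = 1.
Intersection: (-2, 0, 1) + 1·(-1, -4, 4) = (-3, -4, 5).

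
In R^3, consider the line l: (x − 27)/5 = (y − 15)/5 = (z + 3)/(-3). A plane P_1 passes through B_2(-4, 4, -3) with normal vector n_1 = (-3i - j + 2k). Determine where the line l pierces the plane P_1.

l has direction (5, 5, -3) through (27, 15, -3).
P_1: n_1·r = n_1·B_2 gives -3x - y + 2z = 2.
Substitute r = (27, 15, -3) + t(5, 5, -3) into the plane: -102 + (-26)t = 2, so t = -4.
Intersection: (27, 15, -3) + (-4)·(5, 5, -3) = (7, -5, 9).

(7, -5, 9)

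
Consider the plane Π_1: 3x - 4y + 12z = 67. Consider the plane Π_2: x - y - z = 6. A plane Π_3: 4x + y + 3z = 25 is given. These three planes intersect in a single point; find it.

Solving the 3×3 linear system 3x - 4y + 12z = 67, x - y - z = 6, 4x + y + 3z = 25 (e.g. by elimination or Cramer's rule, determinant = 82) gives (5, -4, 3).

(5, -4, 3)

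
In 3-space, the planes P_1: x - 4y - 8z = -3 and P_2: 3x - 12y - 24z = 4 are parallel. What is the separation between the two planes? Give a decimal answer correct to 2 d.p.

Rescale P_2 by 1/3: x - 4y - 8z = 4/3. Then distance = |-3 − (4/3)| / √81 ≈ 0.48.

0.48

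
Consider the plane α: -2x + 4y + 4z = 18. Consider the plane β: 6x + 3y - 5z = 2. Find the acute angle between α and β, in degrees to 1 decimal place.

66.5

cos θ = |n₁·n₂| / (|n₁||n₂|) = |-20| / (√36 · √70).
θ = arccos(0.39841) ≈ 66.5°.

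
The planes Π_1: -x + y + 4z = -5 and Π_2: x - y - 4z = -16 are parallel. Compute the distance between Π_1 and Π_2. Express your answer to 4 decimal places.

Rescale Π_2 by 1/(-1): -x + y + 4z = 16. Then distance = |-5 − 16| / √18 ≈ 4.9497.

4.9497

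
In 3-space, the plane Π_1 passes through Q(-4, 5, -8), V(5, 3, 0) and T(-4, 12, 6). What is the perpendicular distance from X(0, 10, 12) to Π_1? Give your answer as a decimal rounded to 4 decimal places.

QV = (9, -2, 8), QT = (0, 7, 14); a normal to Π_1 is QV × QT = (-84, -126, 63).
Using Q: Π_1 has equation -84x - 126y + 63z = -798.
n·X − d = (-84)·(0) + (-126)·(10) + (63)·(12) − (-798) = 294; |n| = √26901.
Distance = |294| / √26901 = 294/√26901 ≈ 1.7925.

1.7925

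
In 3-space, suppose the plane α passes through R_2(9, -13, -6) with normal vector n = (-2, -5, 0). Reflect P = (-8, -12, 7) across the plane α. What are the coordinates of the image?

(-4, -2, 7)

α: n·r = n·R_2 gives -2x - 5y = 47.
λ = (n·P − d)/|n|² = (76 − 47)/29 = 1.
Reflection = P − 2λn = (-8, -12, 7) − 2·(-2, -5, 0) = (-4, -2, 7).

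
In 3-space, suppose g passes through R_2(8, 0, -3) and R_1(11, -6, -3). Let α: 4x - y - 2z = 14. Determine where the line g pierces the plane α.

A direction vector for g is R_1 − R_2 = (3, -6, 0).
Substitute r = (8, 0, -3) + t(3, -6, 0) into the plane: 38 + 18t = 14, so t = -4/3.
Intersection: (8, 0, -3) + (-4/3)·(3, -6, 0) = (4, 8, -3).

(4, 8, -3)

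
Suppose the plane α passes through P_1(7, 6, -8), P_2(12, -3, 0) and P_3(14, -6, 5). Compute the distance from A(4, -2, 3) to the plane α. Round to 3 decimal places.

7.291

P_1P_2 = (5, -9, 8), P_1P_3 = (7, -12, 13); a normal to α is P_1P_2 × P_1P_3 = (-21, -9, 3).
Using P_1: α has equation -21x - 9y + 3z = -225.
n·A − d = (-21)·(4) + (-9)·(-2) + (3)·(3) − (-225) = 168; |n| = √531.
Distance = |168| / √531 = 168/√531 ≈ 7.291.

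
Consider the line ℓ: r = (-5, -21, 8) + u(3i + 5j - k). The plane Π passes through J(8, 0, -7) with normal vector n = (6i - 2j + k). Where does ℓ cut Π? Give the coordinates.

(4, -6, 5)

Π: n·r = n·J gives 6x - 2y + z = 41.
Substitute r = (-5, -21, 8) + t(3, 5, -1) into the plane: 20 + 7t = 41, so t = 3.
Intersection: (-5, -21, 8) + 3·(3, 5, -1) = (4, -6, 5).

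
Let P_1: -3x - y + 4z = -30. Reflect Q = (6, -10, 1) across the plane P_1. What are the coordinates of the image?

(12, -8, -7)

λ = (n·Q − d)/|n|² = (-4 − (-30))/26 = 1.
Reflection = Q − 2λn = (6, -10, 1) − 2·(-3, -1, 4) = (12, -8, -7).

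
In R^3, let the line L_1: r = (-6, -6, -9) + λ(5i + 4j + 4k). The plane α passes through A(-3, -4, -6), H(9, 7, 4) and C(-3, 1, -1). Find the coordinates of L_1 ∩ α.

(9, 6, 3)

AH = (12, 11, 10), AC = (0, 5, 5); a normal to α is AH × AC = (5, -60, 60).
Using A: α has equation 5x - 60y + 60z = -135.
Substitute r = (-6, -6, -9) + t(5, 4, 4) into the plane: -210 + 25t = -135, so t = 3.
Intersection: (-6, -6, -9) + 3·(5, 4, 4) = (9, 6, 3).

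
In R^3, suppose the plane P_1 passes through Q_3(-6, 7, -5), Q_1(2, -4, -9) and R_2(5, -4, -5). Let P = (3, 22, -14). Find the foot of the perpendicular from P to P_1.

Q_3Q_1 = (8, -11, -4), Q_3R_2 = (11, -11, 0); a normal to P_1 is Q_3Q_1 × Q_3R_2 = (-44, -44, 33).
Using Q_3: P_1 has equation -44x - 44y + 33z = -209.
Foot = P − λn with λ = (n·P − d)/|n|² = (-1562 − (-209))/4961 = -3/11.
Foot = (3, 22, -14) − (-3/11)·(-44, -44, 33) = (-9, 10, -5).

(-9, 10, -5)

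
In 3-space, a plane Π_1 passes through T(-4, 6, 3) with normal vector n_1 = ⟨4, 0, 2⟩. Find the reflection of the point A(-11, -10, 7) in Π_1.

Π_1: n_1·r = n_1·T gives 4x + 2z = -10.
λ = (n·A − d)/|n|² = (-30 − (-10))/20 = -1.
Reflection = A − 2λn = (-11, -10, 7) − (-2)·(4, 0, 2) = (-3, -10, 11).

(-3, -10, 11)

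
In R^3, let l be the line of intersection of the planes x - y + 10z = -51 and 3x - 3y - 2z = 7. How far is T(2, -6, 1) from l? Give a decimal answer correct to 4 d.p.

Direction of l: (1, -1, 10) × (3, -3, -2) = (32, 32, 0).
A point on l: solving the two plane equations with x = -2 gives (-2, -1, -5).
Taking (-2, -1, -5) on l with direction v = (32, 32, 0): w = T − (-2, -1, -5) = (4, -5, 6), and w × v = (-192, 192, 288).
Distance = |w × v| / |v| = √156672 / √2048 ≈ 8.7464.

8.7464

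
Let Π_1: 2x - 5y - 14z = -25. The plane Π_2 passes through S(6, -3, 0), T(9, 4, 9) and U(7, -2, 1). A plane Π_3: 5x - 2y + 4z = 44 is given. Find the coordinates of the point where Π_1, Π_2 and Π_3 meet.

(6, -1, 3)

ST = (3, 7, 9), SU = (1, 1, 1); a normal to Π_2 is ST × SU = (-2, 6, -4).
Using S: Π_2 has equation -2x + 6y - 4z = -30.
Solving the 3×3 linear system 2x - 5y - 14z = -25, -2x + 6y - 4z = -30, 5x - 2y + 4z = 44 (e.g. by elimination or Cramer's rule, determinant = 456) gives (6, -1, 3).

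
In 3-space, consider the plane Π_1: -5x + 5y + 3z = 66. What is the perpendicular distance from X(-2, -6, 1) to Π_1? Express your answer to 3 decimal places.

n·X − d = (-5)·(-2) + (5)·(-6) + (3)·(1) − 66 = -83; |n| = √59.
Distance = |-83| / √59 = 83/√59 ≈ 10.806.

10.806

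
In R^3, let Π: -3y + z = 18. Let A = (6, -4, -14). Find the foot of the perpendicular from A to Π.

(6, -10, -12)

Foot = A − λn with λ = (n·A − d)/|n|² = (-2 − 18)/10 = -2.
Foot = (6, -4, -14) − (-2)·(0, -3, 1) = (6, -10, -12).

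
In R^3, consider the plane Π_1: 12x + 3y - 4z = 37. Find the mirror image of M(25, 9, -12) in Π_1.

(-23, -3, 4)

λ = (n·M − d)/|n|² = (375 − 37)/169 = 2.
Reflection = M − 2λn = (25, 9, -12) − 4·(12, 3, -4) = (-23, -3, 4).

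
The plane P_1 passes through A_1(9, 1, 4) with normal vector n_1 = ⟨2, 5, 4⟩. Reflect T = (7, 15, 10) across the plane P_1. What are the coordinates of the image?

(-1, -5, -6)

P_1: n_1·r = n_1·A_1 gives 2x + 5y + 4z = 39.
λ = (n·T − d)/|n|² = (129 − 39)/45 = 2.
Reflection = T − 2λn = (7, 15, 10) − 4·(2, 5, 4) = (-1, -5, -6).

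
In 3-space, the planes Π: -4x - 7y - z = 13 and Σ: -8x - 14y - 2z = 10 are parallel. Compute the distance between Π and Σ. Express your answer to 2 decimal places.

0.98

Rescale Σ by 1/2: -4x - 7y - z = 5. Then distance = |13 − 5| / √66 ≈ 0.98.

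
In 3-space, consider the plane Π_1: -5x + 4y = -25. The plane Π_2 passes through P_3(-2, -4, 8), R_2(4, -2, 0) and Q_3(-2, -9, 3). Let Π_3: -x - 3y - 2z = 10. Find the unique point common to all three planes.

P_3R_2 = (6, 2, -8), P_3Q_3 = (0, -5, -5); a normal to Π_2 is P_3R_2 × P_3Q_3 = (-50, 30, -30).
Using P_3: Π_2 has equation -50x + 30y - 30z = -260.
Solving the 3×3 linear system -5x + 4y = -25, -50x + 30y - 30z = -260, -x - 3y - 2z = 10 (e.g. by elimination or Cramer's rule, determinant = 470) gives (1, -5, 2).

(1, -5, 2)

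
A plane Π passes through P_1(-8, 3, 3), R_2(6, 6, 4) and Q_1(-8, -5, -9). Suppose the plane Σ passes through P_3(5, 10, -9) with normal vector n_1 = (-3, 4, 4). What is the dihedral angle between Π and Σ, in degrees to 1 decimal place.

P_1R_2 = (14, 3, 1), P_1Q_1 = (0, -8, -12); a normal to Π is P_1R_2 × P_1Q_1 = (-28, 168, -112).
Using P_1: Π has equation -28x + 168y - 112z = 392.
Σ: n_1·r = n_1·P_3 gives -3x + 4y + 4z = -11.
cos θ = |n₁·n₂| / (|n₁||n₂|) = |308| / (√41552 · √41).
θ = arccos(0.23597) ≈ 76.4°.

76.4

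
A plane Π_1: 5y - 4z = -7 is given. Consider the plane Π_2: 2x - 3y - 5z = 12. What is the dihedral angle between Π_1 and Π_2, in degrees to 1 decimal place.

82.7

cos θ = |n₁·n₂| / (|n₁||n₂|) = |5| / (√41 · √38).
θ = arccos(0.12667) ≈ 82.7°.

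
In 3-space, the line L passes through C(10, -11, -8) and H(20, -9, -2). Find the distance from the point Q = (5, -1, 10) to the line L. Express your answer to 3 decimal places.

A direction vector for L is H − C = (10, 2, 6).
Taking (10, -11, -8) on L with direction v = (10, 2, 6): w = Q − (10, -11, -8) = (-5, 10, 18), and w × v = (24, 210, -110).
Distance = |w × v| / |v| = √56776 / √140 ≈ 20.138.

20.138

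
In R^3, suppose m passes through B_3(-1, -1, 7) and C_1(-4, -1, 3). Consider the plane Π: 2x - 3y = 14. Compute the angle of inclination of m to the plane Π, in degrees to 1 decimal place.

A direction vector for m is C_1 − B_3 = (-3, 0, -4).
sin θ = |n·v| / (|n||v|) = |-6| / (√13 · √25) = 0.33282.
θ ≈ 19.4°.

19.4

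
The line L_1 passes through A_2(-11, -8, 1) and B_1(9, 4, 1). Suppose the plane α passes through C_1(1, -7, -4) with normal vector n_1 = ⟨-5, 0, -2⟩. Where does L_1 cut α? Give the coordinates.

(-1, -2, 1)

A direction vector for L_1 is B_1 − A_2 = (20, 12, 0).
α: n_1·r = n_1·C_1 gives -5x - 2z = 3.
Substitute r = (-11, -8, 1) + t(20, 12, 0) into the plane: 53 + (-100)t = 3, so t = 1/2.
Intersection: (-11, -8, 1) + (1/2)·(20, 12, 0) = (-1, -2, 1).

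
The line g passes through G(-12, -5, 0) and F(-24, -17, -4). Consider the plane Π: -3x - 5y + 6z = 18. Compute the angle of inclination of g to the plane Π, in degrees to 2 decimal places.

A direction vector for g is F − G = (-12, -12, -4).
sin θ = |n·v| / (|n||v|) = |72| / (√70 · √304) = 0.49357.
θ ≈ 29.58°.

29.58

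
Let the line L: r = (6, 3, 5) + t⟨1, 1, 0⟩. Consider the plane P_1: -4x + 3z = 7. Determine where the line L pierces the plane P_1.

(2, -1, 5)

Substitute r = (6, 3, 5) + t(1, 1, 0) into the plane: -9 + (-4)t = 7, so t = -4.
Intersection: (6, 3, 5) + (-4)·(1, 1, 0) = (2, -1, 5).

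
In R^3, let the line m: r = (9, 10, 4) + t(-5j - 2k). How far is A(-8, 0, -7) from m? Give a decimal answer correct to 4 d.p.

Taking (9, 10, 4) on m with direction v = (0, -5, -2): w = A − (9, 10, 4) = (-17, -10, -11), and w × v = (-35, -34, 85).
Distance = |w × v| / |v| = √9606 / √29 ≈ 18.2000.

18.2000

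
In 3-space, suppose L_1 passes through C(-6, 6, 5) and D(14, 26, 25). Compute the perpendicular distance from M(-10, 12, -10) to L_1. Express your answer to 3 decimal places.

A direction vector for L_1 is D − C = (20, 20, 20).
Taking (-6, 6, 5) on L_1 with direction v = (20, 20, 20): w = M − (-6, 6, 5) = (-4, 6, -15), and w × v = (420, -220, -200).
Distance = |w × v| / |v| = √264800 / √1200 ≈ 14.855.

14.855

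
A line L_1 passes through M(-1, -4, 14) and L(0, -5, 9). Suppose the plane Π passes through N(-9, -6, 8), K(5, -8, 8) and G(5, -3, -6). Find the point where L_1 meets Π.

(1, -6, 4)

A direction vector for L_1 is L − M = (1, -1, -5).
NK = (14, -2, 0), NG = (14, 3, -14); a normal to Π is NK × NG = (28, 196, 70).
Using N: Π has equation 28x + 196y + 70z = -868.
Substitute r = (-1, -4, 14) + t(1, -1, -5) into the plane: 168 + (-518)t = -868, so t = 2.
Intersection: (-1, -4, 14) + 2·(1, -1, -5) = (1, -6, 4).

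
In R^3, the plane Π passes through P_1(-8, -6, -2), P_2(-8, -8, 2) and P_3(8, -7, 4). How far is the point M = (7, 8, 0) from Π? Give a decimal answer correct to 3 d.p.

P_1P_2 = (0, -2, 4), P_1P_3 = (16, -1, 6); a normal to Π is P_1P_2 × P_1P_3 = (-8, 64, 32).
Using P_1: Π has equation -8x + 64y + 32z = -384.
n·M − d = (-8)·(7) + (64)·(8) + (32)·(0) − (-384) = 840; |n| = √5184.
Distance = |840| / √5184 = 840/√5184 ≈ 11.667.

11.667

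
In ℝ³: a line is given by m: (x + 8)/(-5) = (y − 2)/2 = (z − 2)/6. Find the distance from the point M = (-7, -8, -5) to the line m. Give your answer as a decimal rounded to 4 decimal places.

m has direction (-5, 2, 6) through (-8, 2, 2).
Taking (-8, 2, 2) on m with direction v = (-5, 2, 6): w = M − (-8, 2, 2) = (1, -10, -7), and w × v = (-46, 29, -48).
Distance = |w × v| / |v| = √5261 / √65 ≈ 8.9966.

8.9966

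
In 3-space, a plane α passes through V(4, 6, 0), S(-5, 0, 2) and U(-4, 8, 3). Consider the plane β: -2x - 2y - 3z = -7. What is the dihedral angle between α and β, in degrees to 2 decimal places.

40.75

VS = (-9, -6, 2), VU = (-8, 2, 3); a normal to α is VS × VU = (-22, 11, -66).
Using V: α has equation -22x + 11y - 66z = -22.
cos θ = |n₁·n₂| / (|n₁||n₂|) = |220| / (√4961 · √17).
θ = arccos(0.75755) ≈ 40.75°.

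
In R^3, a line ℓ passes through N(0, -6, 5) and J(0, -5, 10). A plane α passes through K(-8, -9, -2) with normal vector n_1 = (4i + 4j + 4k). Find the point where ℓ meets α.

(0, -9, -10)

A direction vector for ℓ is J − N = (0, 1, 5).
α: n_1·r = n_1·K gives 4x + 4y + 4z = -76.
Substitute r = (0, -6, 5) + t(0, 1, 5) into the plane: -4 + 24t = -76, so t = -3.
Intersection: (0, -6, 5) + (-3)·(0, 1, 5) = (0, -9, -10).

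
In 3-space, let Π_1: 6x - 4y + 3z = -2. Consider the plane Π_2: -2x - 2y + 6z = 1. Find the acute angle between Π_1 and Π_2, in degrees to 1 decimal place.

cos θ = |n₁·n₂| / (|n₁||n₂|) = |14| / (√61 · √44).
θ = arccos(0.27023) ≈ 74.3°.

74.3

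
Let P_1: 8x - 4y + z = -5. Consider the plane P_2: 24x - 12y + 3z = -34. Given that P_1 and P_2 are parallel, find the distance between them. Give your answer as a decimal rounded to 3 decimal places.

Rescale P_2 by 1/3: 8x - 4y + z = -34/3. Then distance = |-5 − (-34/3)| / √81 ≈ 0.704.

0.704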